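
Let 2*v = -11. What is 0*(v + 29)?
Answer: 0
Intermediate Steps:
v = -11/2 (v = (½)*(-11) = -11/2 ≈ -5.5000)
0*(v + 29) = 0*(-11/2 + 29) = 0*(47/2) = 0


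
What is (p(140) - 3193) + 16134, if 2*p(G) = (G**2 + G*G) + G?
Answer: 32611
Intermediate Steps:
p(G) = G**2 + G/2 (p(G) = ((G**2 + G*G) + G)/2 = ((G**2 + G**2) + G)/2 = (2*G**2 + G)/2 = (G + 2*G**2)/2 = G**2 + G/2)
(p(140) - 3193) + 16134 = (140*(1/2 + 140) - 3193) + 16134 = (140*(281/2) - 3193) + 16134 = (19670 - 3193) + 16134 = 16477 + 16134 = 32611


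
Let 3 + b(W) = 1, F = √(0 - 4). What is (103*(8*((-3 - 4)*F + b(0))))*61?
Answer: -100528 - 703696*I ≈ -1.0053e+5 - 7.037e+5*I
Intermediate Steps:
F = 2*I (F = √(-4) = 2*I ≈ 2.0*I)
b(W) = -2 (b(W) = -3 + 1 = -2)
(103*(8*((-3 - 4)*F + b(0))))*61 = (103*(8*((-3 - 4)*(2*I) - 2)))*61 = (103*(8*(-14*I - 2)))*61 = (103*(8*(-2 - 14*I)))*61 = (103*(-16 - 112*I))*61 = (-1648 - 11536*I)*61 = -100528 - 703696*I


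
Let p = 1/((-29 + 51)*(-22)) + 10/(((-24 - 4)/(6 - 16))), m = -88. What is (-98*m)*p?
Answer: 338604/11 ≈ 30782.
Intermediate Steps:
p = 12093/3388 (p = -1/22/22 + 10/((-28/(-10))) = (1/22)*(-1/22) + 10/((-28*(-1/10))) = -1/484 + 10/(14/5) = -1/484 + 10*(5/14) = -1/484 + 25/7 = 12093/3388 ≈ 3.5694)
(-98*m)*p = -98*(-88)*(12093/3388) = 8624*(12093/3388) = 338604/11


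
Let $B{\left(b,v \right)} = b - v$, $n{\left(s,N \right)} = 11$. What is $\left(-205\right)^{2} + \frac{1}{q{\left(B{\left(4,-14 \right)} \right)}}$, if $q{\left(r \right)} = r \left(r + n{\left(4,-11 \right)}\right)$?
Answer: $\frac{21937051}{522} \approx 42025.0$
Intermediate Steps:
$q{\left(r \right)} = r \left(11 + r\right)$ ($q{\left(r \right)} = r \left(r + 11\right) = r \left(11 + r\right)$)
$\left(-205\right)^{2} + \frac{1}{q{\left(B{\left(4,-14 \right)} \right)}} = \left(-205\right)^{2} + \frac{1}{\left(4 - -14\right) \left(11 + \left(4 - -14\right)\right)} = 42025 + \frac{1}{\left(4 + 14\right) \left(11 + \left(4 + 14\right)\right)} = 42025 + \frac{1}{18 \left(11 + 18\right)} = 42025 + \frac{1}{18 \cdot 29} = 42025 + \frac{1}{522} = \frac{21937051}{522}$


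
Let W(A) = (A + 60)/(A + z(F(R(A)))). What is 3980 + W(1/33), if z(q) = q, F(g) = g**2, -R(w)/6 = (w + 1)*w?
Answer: 6029399/1231 ≈ 4898.0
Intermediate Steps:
R(w) = -6*w*(1 + w) (R(w) = -6*(w + 1)*w = -6*(1 + w)*w = -6*w*(1 + w))
W(A) = (60 + A)/(A + 36*A**2*(1 + A)**2) (W(A) = (A + 60)/(A + (-6*A*(1 + A))**2) = (60 + A)/(A + 36*A**2*(1 + A)**2))
3980 + W(1/33) = 3980 + (60 + 1/33)/((1/33)*(1 + 36*(1 + 1/33)**2/33)) = 3980 + (60 + 1/33)/((1/33)*(1 + 36*(1/33)*(1 + 1/33)**2)) = 3980 + 33*(1981/33)/(1 + 36*(1/33)*(34/33)**2) = 3980 + 33*(1981/33)/(1 + 36*(1/33)*(1156/1089)) = 3980 + 33*(1981/33)/(1 + 4624/3993) = 3980 + 33*(1981/33)/(8617/3993) = 3980 + 33*(3993/8617)*(1981/33) = 3980 + 1130019/1231 = 6029399/1231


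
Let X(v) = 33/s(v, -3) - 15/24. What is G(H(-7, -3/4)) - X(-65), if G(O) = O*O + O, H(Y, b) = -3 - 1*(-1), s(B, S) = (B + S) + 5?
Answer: 529/168 ≈ 3.1488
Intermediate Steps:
s(B, S) = 5 + B + S
H(Y, b) = -2 (H(Y, b) = -3 + 1 = -2)
G(O) = O + O² (G(O) = O² + O = O + O²)
X(v) = -5/8 + 33/(2 + v) (X(v) = 33/(5 + v - 3) - 15/24 = 33/(2 + v) - 15*1/24 = 33/(2 + v) - 5/8 = -5/8 + 33/(2 + v))
G(H(-7, -3/4)) - X(-65) = -2*(1 - 2) - (254 - 5*(-65))/(8*(2 - 65)) = -2*(-1) - (254 + 325)/(8*(-63)) = 2 - (-1)*579/(8*63) = 2 - 1*(-193/168) = 2 + 193/168 = 529/168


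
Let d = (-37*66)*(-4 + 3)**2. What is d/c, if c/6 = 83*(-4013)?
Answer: 407/333079 ≈ 0.0012219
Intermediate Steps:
c = -1998474 (c = 6*(83*(-4013)) = 6*(-333079) = -1998474)
d = -2442 (d = -2442*(-1)**2 = -2442*1 = -2442)
d/c = -2442/(-1998474) = -2442*(-1/1998474) = 407/333079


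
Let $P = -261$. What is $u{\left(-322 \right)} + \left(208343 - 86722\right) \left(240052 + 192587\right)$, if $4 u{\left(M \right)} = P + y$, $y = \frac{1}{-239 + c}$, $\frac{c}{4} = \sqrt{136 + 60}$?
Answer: $\frac{9629091758936}{183} \approx 5.2618 \cdot 10^{10}$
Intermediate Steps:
$c = 56$ ($c = 4 \sqrt{136 + 60} = 4 \sqrt{196} = 4 \cdot 14 = 56$)
$y = - \frac{1}{183}$ ($y = \frac{1}{-239 + 56} = \frac{1}{-183} = - \frac{1}{183} \approx -0.0054645$)
$u{\left(M \right)} = - \frac{11941}{183}$ ($u{\left(M \right)} = \frac{-261 - \frac{1}{183}}{4} = \frac{1}{4} \left(- \frac{47764}{183}\right) = - \frac{11941}{183}$)
$u{\left(-322 \right)} + \left(208343 - 86722\right) \left(240052 + 192587\right) = - \frac{11941}{183} + \left(208343 - 86722\right) \left(240052 + 192587\right) = - \frac{11941}{183} + 121621 \cdot 432639 = - \frac{11941}{183} + 52617987819 = \frac{9629091758936}{183}$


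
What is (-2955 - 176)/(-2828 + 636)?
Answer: 3131/2192 ≈ 1.4284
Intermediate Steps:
(-2955 - 176)/(-2828 + 636) = -3131/(-2192) = -3131*(-1/2192) = 3131/2192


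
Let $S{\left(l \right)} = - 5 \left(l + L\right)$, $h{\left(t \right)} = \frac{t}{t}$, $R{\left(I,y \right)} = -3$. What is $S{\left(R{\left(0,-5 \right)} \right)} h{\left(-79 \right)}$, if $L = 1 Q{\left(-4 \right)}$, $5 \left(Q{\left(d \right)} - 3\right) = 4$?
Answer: $-4$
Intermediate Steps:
$h{\left(t \right)} = 1$
$Q{\left(d \right)} = \frac{19}{5}$ ($Q{\left(d \right)} = 3 + \frac{1}{5} \cdot 4 = 3 + \frac{4}{5} = \frac{19}{5}$)
$L = \frac{19}{5}$ ($L = 1 \cdot \frac{19}{5} = \frac{19}{5} \approx 3.8$)
$S{\left(l \right)} = -19 - 5 l$ ($S{\left(l \right)} = - 5 \left(l + \frac{19}{5}\right) = - 5 \left(\frac{19}{5} + l\right) = -19 - 5 l$)
$S{\left(R{\left(0,-5 \right)} \right)} h{\left(-79 \right)} = \left(-19 - -15\right) 1 = \left(-19 + 15\right) 1 = \left(-4\right) 1 = -4$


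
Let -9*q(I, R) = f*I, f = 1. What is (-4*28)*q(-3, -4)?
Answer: -112/3 ≈ -37.333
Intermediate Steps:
q(I, R) = -I/9
(-4*28)*q(-3, -4) = (-4*28)*(-⅑*(-3)) = -112*⅓ = -112/3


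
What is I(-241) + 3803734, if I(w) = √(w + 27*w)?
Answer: 3803734 + 2*I*√1687 ≈ 3.8037e+6 + 82.146*I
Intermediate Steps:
I(w) = 2*√7*√w (I(w) = √(28*w) = 2*√7*√w)
I(-241) + 3803734 = 2*√7*√(-241) + 3803734 = 2*√7*(I*√241) + 3803734 = 2*I*√1687 + 3803734 = 3803734 + 2*I*√1687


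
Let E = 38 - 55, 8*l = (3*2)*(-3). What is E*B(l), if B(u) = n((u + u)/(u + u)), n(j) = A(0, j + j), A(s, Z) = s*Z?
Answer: 0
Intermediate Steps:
A(s, Z) = Z*s
n(j) = 0 (n(j) = (j + j)*0 = (2*j)*0 = 0)
l = -9/4 (l = ((3*2)*(-3))/8 = (6*(-3))/8 = (⅛)*(-18) = -9/4 ≈ -2.2500)
B(u) = 0
E = -17
E*B(l) = -17*0 = 0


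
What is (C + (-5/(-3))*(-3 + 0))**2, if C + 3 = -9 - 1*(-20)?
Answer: 9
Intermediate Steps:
C = 8 (C = -3 + (-9 - 1*(-20)) = -3 + (-9 + 20) = -3 + 11 = 8)
(C + (-5/(-3))*(-3 + 0))**2 = (8 + (-5/(-3))*(-3 + 0))**2 = (8 - 5*(-1/3)*(-3))**2 = (8 + (5/3)*(-3))**2 = (8 - 5)**2 = 3**2 = 9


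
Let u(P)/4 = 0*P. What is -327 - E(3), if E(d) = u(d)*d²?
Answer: -327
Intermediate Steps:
u(P) = 0 (u(P) = 4*(0*P) = 4*0 = 0)
E(d) = 0 (E(d) = 0*d² = 0)
-327 - E(3) = -327 - 1*0 = -327 + 0 = -327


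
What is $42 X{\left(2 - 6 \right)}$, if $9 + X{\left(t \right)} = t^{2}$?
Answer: $294$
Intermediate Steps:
$X{\left(t \right)} = -9 + t^{2}$
$42 X{\left(2 - 6 \right)} = 42 \left(-9 + \left(2 - 6\right)^{2}\right) = 42 \left(-9 + \left(-4\right)^{2}\right) = 42 \left(-9 + 16\right) = 42 \cdot 7 = 294$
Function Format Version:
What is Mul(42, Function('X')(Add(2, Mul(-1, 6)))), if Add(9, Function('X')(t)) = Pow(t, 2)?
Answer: 294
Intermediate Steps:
Function('X')(t) = Add(-9, Pow(t, 2))
Mul(42, Function('X')(Add(2, Mul(-1, 6)))) = Mul(42, Add(-9, Pow(Add(2, Mul(-1, 6)), 2))) = Mul(42, Add(-9, Pow(Add(2, -6), 2))) = Mul(42, Add(-9, Pow(-4, 2))) = Mul(42, Add(-9, 16)) = Mul(42, 7) = 294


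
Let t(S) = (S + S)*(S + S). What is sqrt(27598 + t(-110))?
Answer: sqrt(75998) ≈ 275.68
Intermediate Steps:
t(S) = 4*S**2 (t(S) = (2*S)*(2*S) = 4*S**2)
sqrt(27598 + t(-110)) = sqrt(27598 + 4*(-110)**2) = sqrt(27598 + 4*12100) = sqrt(27598 + 48400) = sqrt(75998)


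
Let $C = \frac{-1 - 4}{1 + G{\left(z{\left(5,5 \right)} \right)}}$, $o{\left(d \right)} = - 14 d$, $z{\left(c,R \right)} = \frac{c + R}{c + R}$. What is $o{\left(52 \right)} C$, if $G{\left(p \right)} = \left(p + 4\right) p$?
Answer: $\frac{1820}{3} \approx 606.67$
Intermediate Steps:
$z{\left(c,R \right)} = 1$ ($z{\left(c,R \right)} = \frac{R + c}{R + c} = 1$)
$G{\left(p \right)} = p \left(4 + p\right)$ ($G{\left(p \right)} = \left(4 + p\right) p = p \left(4 + p\right)$)
$C = - \frac{5}{6}$ ($C = \frac{-1 - 4}{1 + 1 \left(4 + 1\right)} = - \frac{5}{1 + 1 \cdot 5} = - \frac{5}{1 + 5} = - \frac{5}{6} \approx -0.83333$)
$o{\left(52 \right)} C = \left(-14\right) 52 \left(- \frac{5}{6}\right) = \left(-728\right) \left(- \frac{5}{6}\right) = \frac{1820}{3}$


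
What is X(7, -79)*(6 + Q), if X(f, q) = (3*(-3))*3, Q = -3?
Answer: -81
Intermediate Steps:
X(f, q) = -27 (X(f, q) = -9*3 = -27)
X(7, -79)*(6 + Q) = -27*(6 - 3) = -27*3 = -81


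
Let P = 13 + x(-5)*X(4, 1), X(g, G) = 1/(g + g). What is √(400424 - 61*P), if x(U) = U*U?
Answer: √6391046/4 ≈ 632.01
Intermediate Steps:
X(g, G) = 1/(2*g)
x(U) = U²
P = 129/8 (P = 13 + (-5)²*((½)/4) = 13 + 25*((½)*(¼)) = 13 + 25*(⅛) = 13 + 25/8 = 129/8 ≈ 16.125)
√(400424 - 61*P) = √(400424 - 61*129/8) = √(400424 - 7869/8) = √(3195523/8) = √6391046/4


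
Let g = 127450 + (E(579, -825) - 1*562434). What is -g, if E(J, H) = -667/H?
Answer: 358861133/825 ≈ 4.3498e+5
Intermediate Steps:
g = -358861133/825 (g = 127450 + (-667/(-825) - 1*562434) = 127450 + (-667*(-1/825) - 562434) = 127450 + (667/825 - 562434) = 127450 - 464007383/825 = -358861133/825 ≈ -4.3498e+5)
-g = -1*(-358861133/825) = 358861133/825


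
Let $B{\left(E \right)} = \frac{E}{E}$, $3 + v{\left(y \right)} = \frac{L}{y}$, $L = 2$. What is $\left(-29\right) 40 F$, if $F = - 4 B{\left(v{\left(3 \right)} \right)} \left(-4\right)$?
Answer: $-18560$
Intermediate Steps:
$v{\left(y \right)} = -3 + \frac{2}{y}$
$B{\left(E \right)} = 1$
$F = 16$ ($F = \left(-4\right) 1 \left(-4\right) = \left(-4\right) \left(-4\right) = 16$)
$\left(-29\right) 40 F = \left(-29\right) 40 \cdot 16 = \left(-1160\right) 16 = -18560$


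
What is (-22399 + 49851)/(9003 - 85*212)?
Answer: -27452/9017 ≈ -3.0445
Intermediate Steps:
(-22399 + 49851)/(9003 - 85*212) = 27452/(9003 - 18020) = 27452/(-9017) = 27452*(-1/9017) = -27452/9017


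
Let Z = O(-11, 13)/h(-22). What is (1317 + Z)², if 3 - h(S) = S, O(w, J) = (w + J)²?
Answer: 1084319041/625 ≈ 1.7349e+6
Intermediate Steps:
O(w, J) = (J + w)²
h(S) = 3 - S
Z = 4/25 (Z = (13 - 11)²/(3 - 1*(-22)) = 2²/(3 + 22) = 4/25 ≈ 0.16000)
(1317 + Z)² = (1317 + 4/25)² = (32929/25)² = 1084319041/625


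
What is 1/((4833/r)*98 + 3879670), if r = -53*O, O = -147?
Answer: 53/205625732 ≈ 2.5775e-7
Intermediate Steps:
r = 7791 (r = -53*(-147) = 7791)
1/((4833/r)*98 + 3879670) = 1/((4833/7791)*98 + 3879670) = 1/((4833*(1/7791))*98 + 3879670) = 1/((1611/2597)*98 + 3879670) = 1/(3222/53 + 3879670) = 1/(205625732/53) = 53/205625732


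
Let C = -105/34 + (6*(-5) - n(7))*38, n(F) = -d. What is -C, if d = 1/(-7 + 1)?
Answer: 117241/102 ≈ 1149.4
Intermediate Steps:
d = -⅙ (d = 1/(-6) = -⅙ ≈ -0.16667)
n(F) = ⅙ (n(F) = -1*(-⅙) = ⅙)
C = -117241/102 (C = -105/34 + (6*(-5) - 1*⅙)*38 = -105*1/34 + (-30 - ⅙)*38 = -105/34 - 181/6*38 = -105/34 - 3439/3 = -117241/102 ≈ -1149.4)
-C = -1*(-117241/102) = 117241/102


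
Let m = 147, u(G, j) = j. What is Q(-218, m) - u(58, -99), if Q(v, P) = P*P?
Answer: 21708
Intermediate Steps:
Q(v, P) = P²
Q(-218, m) - u(58, -99) = 147² - 1*(-99) = 21609 + 99 = 21708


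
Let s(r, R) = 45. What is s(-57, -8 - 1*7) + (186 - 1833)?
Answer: -1602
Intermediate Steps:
s(-57, -8 - 1*7) + (186 - 1833) = 45 + (186 - 1833) = 45 - 1647 = -1602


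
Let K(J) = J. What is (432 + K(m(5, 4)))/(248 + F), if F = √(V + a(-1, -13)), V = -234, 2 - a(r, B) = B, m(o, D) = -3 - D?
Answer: 105400/61723 - 425*I*√219/61723 ≈ 1.7076 - 0.1019*I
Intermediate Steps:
a(r, B) = 2 - B
F = I*√219 (F = √(-234 + (2 - 1*(-13))) = √(-234 + (2 + 13)) = √(-234 + 15) = √(-219) = I*√219 ≈ 14.799*I)
(432 + K(m(5, 4)))/(248 + F) = (432 + (-3 - 1*4))/(248 + I*√219) = (432 + (-3 - 4))/(248 + I*√219) = (432 - 7)/(248 + I*√219) = 425/(248 + I*√219)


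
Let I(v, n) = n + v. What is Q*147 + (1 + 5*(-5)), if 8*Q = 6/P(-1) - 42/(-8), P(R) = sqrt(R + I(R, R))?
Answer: 2319/32 - 147*I*sqrt(3)/4 ≈ 72.469 - 63.653*I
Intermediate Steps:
P(R) = sqrt(3)*sqrt(R) (P(R) = sqrt(R + (R + R)) = sqrt(R + 2*R) = sqrt(3*R) = sqrt(3)*sqrt(R))
Q = 21/32 - I*sqrt(3)/4 (Q = (6/((sqrt(3)*sqrt(-1))) - 42/(-8))/8 = (6/((sqrt(3)*I)) - 42*(-1/8))/8 = (6/((I*sqrt(3))) + 21/4)/8 = (6*(-I*sqrt(3)/3) + 21/4)/8 = (-2*I*sqrt(3) + 21/4)/8 = (21/4 - 2*I*sqrt(3))/8 = 21/32 - I*sqrt(3)/4 ≈ 0.65625 - 0.43301*I)
Q*147 + (1 + 5*(-5)) = (21/32 - I*sqrt(3)/4)*147 + (1 + 5*(-5)) = (3087/32 - 147*I*sqrt(3)/4) + (1 - 25) = (3087/32 - 147*I*sqrt(3)/4) - 24 = 2319/32 - 147*I*sqrt(3)/4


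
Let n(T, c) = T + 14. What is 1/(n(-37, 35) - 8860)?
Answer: -1/8883 ≈ -0.00011257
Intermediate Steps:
n(T, c) = 14 + T
1/(n(-37, 35) - 8860) = 1/((14 - 37) - 8860) = 1/(-23 - 8860) = 1/(-8883) = -1/8883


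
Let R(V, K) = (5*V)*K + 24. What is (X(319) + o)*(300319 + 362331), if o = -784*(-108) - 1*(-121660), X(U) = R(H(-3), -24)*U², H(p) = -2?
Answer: 17938754535400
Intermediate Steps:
R(V, K) = 24 + 5*K*V (R(V, K) = 5*K*V + 24 = 24 + 5*K*V)
X(U) = 264*U² (X(U) = (24 + 5*(-24)*(-2))*U² = (24 + 240)*U² = 264*U²)
o = 206332 (o = 84672 + 121660 = 206332)
(X(319) + o)*(300319 + 362331) = (264*319² + 206332)*(300319 + 362331) = (264*101761 + 206332)*662650 = (26864904 + 206332)*662650 = 27071236*662650 = 17938754535400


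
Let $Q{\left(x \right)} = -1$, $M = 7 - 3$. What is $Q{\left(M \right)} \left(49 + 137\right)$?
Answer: $-186$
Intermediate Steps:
$M = 4$ ($M = 7 - 3 = 4$)
$Q{\left(M \right)} \left(49 + 137\right) = - (49 + 137) = \left(-1\right) 186 = -186$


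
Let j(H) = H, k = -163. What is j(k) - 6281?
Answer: -6444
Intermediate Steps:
j(k) - 6281 = -163 - 6281 = -6444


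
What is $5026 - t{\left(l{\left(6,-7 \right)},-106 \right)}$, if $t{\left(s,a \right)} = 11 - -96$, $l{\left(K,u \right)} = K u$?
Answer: $4919$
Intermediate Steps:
$t{\left(s,a \right)} = 107$ ($t{\left(s,a \right)} = 11 + 96 = 107$)
$5026 - t{\left(l{\left(6,-7 \right)},-106 \right)} = 5026 - 107 = 4919$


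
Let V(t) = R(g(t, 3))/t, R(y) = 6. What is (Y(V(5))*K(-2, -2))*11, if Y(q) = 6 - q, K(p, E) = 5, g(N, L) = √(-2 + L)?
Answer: 264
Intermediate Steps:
V(t) = 6/t
(Y(V(5))*K(-2, -2))*11 = ((6 - 6/5)*5)*11 = ((24/5)*5)*11 = 24*11 = 264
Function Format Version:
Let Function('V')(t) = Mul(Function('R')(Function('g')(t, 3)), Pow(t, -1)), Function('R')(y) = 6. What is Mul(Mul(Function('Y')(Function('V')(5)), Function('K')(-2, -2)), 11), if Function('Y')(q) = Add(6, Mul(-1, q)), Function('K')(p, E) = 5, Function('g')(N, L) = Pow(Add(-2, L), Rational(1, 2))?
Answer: 264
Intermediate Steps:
Function('V')(t) = Mul(6, Pow(t, -1))
Mul(Mul(Function('Y')(Function('V')(5)), Function('K')(-2, -2)), 11) = Mul(Mul(Add(6, Mul(-1, Mul(6, Pow(5, -1)))), 5), 11) = Mul(Mul(Add(6, Mul(-1, Mul(6, Rational(1, 5)))), 5), 11) = Mul(Mul(Add(6, Mul(-1, Rational(6, 5))), 5), 11) = Mul(Mul(Add(6, Rational(-6, 5)), 5), 11) = Mul(Mul(Rational(24, 5), 5), 11) = Mul(24, 11) = 264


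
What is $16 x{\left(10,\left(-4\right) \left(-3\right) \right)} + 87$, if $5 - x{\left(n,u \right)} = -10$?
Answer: $327$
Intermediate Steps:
$x{\left(n,u \right)} = 15$ ($x{\left(n,u \right)} = 5 - -10 = 5 + 10 = 15$)
$16 x{\left(10,\left(-4\right) \left(-3\right) \right)} + 87 = 16 \cdot 15 + 87 = 240 + 87 = 327$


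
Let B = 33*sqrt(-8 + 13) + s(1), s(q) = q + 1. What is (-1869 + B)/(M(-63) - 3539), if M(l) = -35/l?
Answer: 16803/31846 - 297*sqrt(5)/31846 ≈ 0.50678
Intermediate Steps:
s(q) = 1 + q
B = 2 + 33*sqrt(5) (B = 33*sqrt(-8 + 13) + (1 + 1) = 33*sqrt(5) + 2 = 2 + 33*sqrt(5) ≈ 75.790)
(-1869 + B)/(M(-63) - 3539) = (-1869 + (2 + 33*sqrt(5)))/(-35/(-63) - 3539) = (-1867 + 33*sqrt(5))/(-35*(-1/63) - 3539) = (-1867 + 33*sqrt(5))/(5/9 - 3539) = (-1867 + 33*sqrt(5))/(-31846/9) = (-1867 + 33*sqrt(5))*(-9/31846) = 16803/31846 - 297*sqrt(5)/31846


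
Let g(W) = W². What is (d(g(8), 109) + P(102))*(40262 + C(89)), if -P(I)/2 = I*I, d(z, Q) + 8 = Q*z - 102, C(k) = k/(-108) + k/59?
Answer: -1788436714075/3186 ≈ -5.6134e+8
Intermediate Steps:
C(k) = 49*k/6372 (C(k) = k*(-1/108) + k*(1/59) = -k/108 + k/59 = 49*k/6372)
d(z, Q) = -110 + Q*z (d(z, Q) = -8 + (Q*z - 102) = -8 + (-102 + Q*z) = -110 + Q*z)
P(I) = -2*I² (P(I) = -2*I*I = -2*I²)
(d(g(8), 109) + P(102))*(40262 + C(89)) = ((-110 + 109*8²) - 2*102²)*(40262 + (49/6372)*89) = ((-110 + 109*64) - 2*10404)*(40262 + 4361/6372) = ((-110 + 6976) - 20808)*(256553825/6372) = (6866 - 20808)*(256553825/6372) = -13942*256553825/6372 = -1788436714075/3186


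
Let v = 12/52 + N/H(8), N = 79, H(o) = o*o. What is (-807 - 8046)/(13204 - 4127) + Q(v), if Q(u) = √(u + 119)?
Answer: -8853/9077 + √1302951/104 ≈ 10.000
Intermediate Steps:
H(o) = o²
v = 1219/832 (v = 12/52 + 79/(8²) = 12*(1/52) + 79/64 = 3/13 + 79*(1/64) = 3/13 + 79/64 = 1219/832 ≈ 1.4651)
Q(u) = √(119 + u)
(-807 - 8046)/(13204 - 4127) + Q(v) = (-807 - 8046)/(13204 - 4127) + √(119 + 1219/832) = -8853/9077 + √(100227/832) = -8853*1/9077 + √1302951/104 = -8853/9077 + √1302951/104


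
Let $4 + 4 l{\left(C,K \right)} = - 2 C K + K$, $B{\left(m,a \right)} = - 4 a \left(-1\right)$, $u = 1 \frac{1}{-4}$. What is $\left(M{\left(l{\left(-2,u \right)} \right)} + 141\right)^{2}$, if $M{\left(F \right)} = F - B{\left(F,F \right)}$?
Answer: $\frac{5377761}{256} \approx 21007.0$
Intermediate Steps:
$u = - \frac{1}{4}$ ($u = 1 \left(- \frac{1}{4}\right) = - \frac{1}{4} \approx -0.25$)
$B{\left(m,a \right)} = 4 a$
$l{\left(C,K \right)} = -1 + \frac{K}{4} - \frac{C K}{2}$ ($l{\left(C,K \right)} = -1 + \frac{- 2 C K + K}{4} = -1 + \frac{K - 2 C K}{4} = -1 - \left(- \frac{K}{4} + \frac{C K}{2}\right) = -1 + \frac{K}{4} - \frac{C K}{2}$)
$M{\left(F \right)} = - 3 F$ ($M{\left(F \right)} = F - 4 F = - 3 F$)
$\left(M{\left(l{\left(-2,u \right)} \right)} + 141\right)^{2} = \left(- 3 \left(-1 + \frac{1}{4} \left(- \frac{1}{4}\right) - \left(-1\right) \left(- \frac{1}{4}\right)\right) + 141\right)^{2} = \left(- 3 \left(-1 - \frac{1}{16} - \frac{1}{4}\right) + 141\right)^{2} = \left(\left(-3\right) \left(- \frac{21}{16}\right) + 141\right)^{2} = \left(\frac{63}{16} + 141\right)^{2} = \left(\frac{2319}{16}\right)^{2} = \frac{5377761}{256}$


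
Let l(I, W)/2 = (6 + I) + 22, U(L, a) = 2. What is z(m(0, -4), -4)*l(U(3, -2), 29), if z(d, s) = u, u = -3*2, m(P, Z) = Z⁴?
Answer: -360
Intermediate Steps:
u = -6
z(d, s) = -6
l(I, W) = 56 + 2*I (l(I, W) = 2*((6 + I) + 22) = 2*(28 + I) = 56 + 2*I)
z(m(0, -4), -4)*l(U(3, -2), 29) = -6*(56 + 2*2) = -6*(56 + 4) = -6*60 = -360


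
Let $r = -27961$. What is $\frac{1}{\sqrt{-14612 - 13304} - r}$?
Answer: $\frac{27961}{781845437} - \frac{2 i \sqrt{6979}}{781845437} \approx 3.5763 \cdot 10^{-5} - 2.137 \cdot 10^{-7} i$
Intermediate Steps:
$\frac{1}{\sqrt{-14612 - 13304} - r} = \frac{1}{\sqrt{-14612 - 13304} - -27961} = \frac{1}{\sqrt{-27916} + 27961} = \frac{1}{2 i \sqrt{6979} + 27961} = \frac{1}{27961 + 2 i \sqrt{6979}}$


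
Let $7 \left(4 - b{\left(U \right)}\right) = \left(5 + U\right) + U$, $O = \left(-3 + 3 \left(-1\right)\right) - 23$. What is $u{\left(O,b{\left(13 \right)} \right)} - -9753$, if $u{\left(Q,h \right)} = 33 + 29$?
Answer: $9815$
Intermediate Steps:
$O = -29$ ($O = \left(-3 - 3\right) - 23 = -6 - 23 = -29$)
$b{\left(U \right)} = \frac{23}{7} - \frac{2 U}{7}$ ($b{\left(U \right)} = 4 - \frac{\left(5 + U\right) + U}{7} = 4 - \frac{5 + 2 U}{7} = 4 - \left(\frac{5}{7} + \frac{2 U}{7}\right) = \frac{23}{7} - \frac{2 U}{7}$)
$u{\left(Q,h \right)} = 62$
$u{\left(O,b{\left(13 \right)} \right)} - -9753 = 62 - -9753 = 62 + 9753 = 9815$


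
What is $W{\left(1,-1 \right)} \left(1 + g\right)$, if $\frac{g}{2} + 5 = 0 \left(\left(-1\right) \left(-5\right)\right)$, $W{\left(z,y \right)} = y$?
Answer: $9$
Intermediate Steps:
$g = -10$ ($g = -10 + 2 \cdot 0 \left(\left(-1\right) \left(-5\right)\right) = -10 + 2 \cdot 0 \cdot 5 = -10 + 2 \cdot 0 = -10 + 0 = -10$)
$W{\left(1,-1 \right)} \left(1 + g\right) = - (1 - 10) = \left(-1\right) \left(-9\right) = 9$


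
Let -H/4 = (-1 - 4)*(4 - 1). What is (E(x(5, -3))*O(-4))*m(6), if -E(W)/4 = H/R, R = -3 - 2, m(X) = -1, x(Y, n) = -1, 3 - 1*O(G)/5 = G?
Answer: -1680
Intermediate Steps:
O(G) = 15 - 5*G
R = -5
H = 60 (H = -4*(-1 - 4)*(4 - 1) = -(-20)*3 = -4*(-15) = 60)
E(W) = 48 (E(W) = -240/(-5) = -240*(-1)/5 = -4*(-12) = 48)
(E(x(5, -3))*O(-4))*m(6) = (48*(15 - 5*(-4)))*(-1) = (48*(15 + 20))*(-1) = (48*35)*(-1) = 1680*(-1) = -1680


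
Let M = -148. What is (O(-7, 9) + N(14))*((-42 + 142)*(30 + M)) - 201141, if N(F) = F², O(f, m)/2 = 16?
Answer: -2891541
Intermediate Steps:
O(f, m) = 32 (O(f, m) = 2*16 = 32)
(O(-7, 9) + N(14))*((-42 + 142)*(30 + M)) - 201141 = (32 + 14²)*((-42 + 142)*(30 - 148)) - 201141 = (32 + 196)*(100*(-118)) - 201141 = 228*(-11800) - 201141 = -2690400 - 201141 = -2891541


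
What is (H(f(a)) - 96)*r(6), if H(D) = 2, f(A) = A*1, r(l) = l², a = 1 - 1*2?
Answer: -3384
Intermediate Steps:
a = -1 (a = 1 - 2 = -1)
f(A) = A
(H(f(a)) - 96)*r(6) = (2 - 96)*6² = -94*36 = -3384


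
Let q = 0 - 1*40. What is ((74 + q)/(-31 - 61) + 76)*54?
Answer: 93933/23 ≈ 4084.0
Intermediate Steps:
q = -40 (q = 0 - 40 = -40)
((74 + q)/(-31 - 61) + 76)*54 = ((74 - 40)/(-31 - 61) + 76)*54 = (34/(-92) + 76)*54 = (34*(-1/92) + 76)*54 = (-17/46 + 76)*54 = (3479/46)*54 = 93933/23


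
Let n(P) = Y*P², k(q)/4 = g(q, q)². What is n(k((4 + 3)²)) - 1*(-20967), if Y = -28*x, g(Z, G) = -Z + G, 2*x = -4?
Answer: 20967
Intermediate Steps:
x = -2 (x = (½)*(-4) = -2)
g(Z, G) = G - Z
k(q) = 0 (k(q) = 4*(q - q)² = 4*0² = 4*0 = 0)
Y = 56 (Y = -28*(-2) = 56)
n(P) = 56*P²
n(k((4 + 3)²)) - 1*(-20967) = 56*0² - 1*(-20967) = 56*0 + 20967 = 0 + 20967 = 20967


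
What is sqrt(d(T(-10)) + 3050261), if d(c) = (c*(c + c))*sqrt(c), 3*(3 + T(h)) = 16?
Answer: sqrt(247071141 + 294*sqrt(21))/9 ≈ 1746.5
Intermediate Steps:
T(h) = 7/3 (T(h) = -3 + (1/3)*16 = -3 + 16/3 = 7/3)
d(c) = 2*c**(5/2) (d(c) = (c*(2*c))*sqrt(c) = (2*c**2)*sqrt(c) = 2*c**(5/2))
sqrt(d(T(-10)) + 3050261) = sqrt(2*(7/3)**(5/2) + 3050261) = sqrt(2*(49*sqrt(21)/27) + 3050261) = sqrt(98*sqrt(21)/27 + 3050261) = sqrt(3050261 + 98*sqrt(21)/27)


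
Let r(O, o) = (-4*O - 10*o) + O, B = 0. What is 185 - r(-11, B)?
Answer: 152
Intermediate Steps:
r(O, o) = -10*o - 3*O (r(O, o) = (-10*o - 4*O) + O = -10*o - 3*O)
185 - r(-11, B) = 185 - (-10*0 - 3*(-11)) = 185 - (0 + 33) = 185 - 1*33 = 185 - 33 = 152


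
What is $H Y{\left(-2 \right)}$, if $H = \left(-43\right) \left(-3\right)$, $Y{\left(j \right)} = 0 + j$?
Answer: $-258$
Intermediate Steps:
$Y{\left(j \right)} = j$
$H = 129$
$H Y{\left(-2 \right)} = 129 \left(-2\right) = -258$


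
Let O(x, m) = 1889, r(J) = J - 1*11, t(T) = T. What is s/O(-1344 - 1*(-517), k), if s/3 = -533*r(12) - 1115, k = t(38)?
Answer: -4944/1889 ≈ -2.6173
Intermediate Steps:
k = 38
r(J) = -11 + J (r(J) = J - 11 = -11 + J)
s = -4944 (s = 3*(-533*(-11 + 12) - 1115) = 3*(-533*1 - 1115) = 3*(-533 - 1115) = 3*(-1648) = -4944)
s/O(-1344 - 1*(-517), k) = -4944/1889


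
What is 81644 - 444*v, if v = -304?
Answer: 216620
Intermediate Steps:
81644 - 444*v = 81644 - 444*(-304) = 81644 - 1*(-134976) = 81644 + 134976 = 216620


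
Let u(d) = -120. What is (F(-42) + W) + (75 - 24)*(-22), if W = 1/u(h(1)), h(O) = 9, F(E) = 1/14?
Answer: -942427/840 ≈ -1121.9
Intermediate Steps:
F(E) = 1/14
W = -1/120 (W = 1/(-120) = -1/120 ≈ -0.0083333)
(F(-42) + W) + (75 - 24)*(-22) = (1/14 - 1/120) + (75 - 24)*(-22) = 53/840 + 51*(-22) = 53/840 - 1122 = -942427/840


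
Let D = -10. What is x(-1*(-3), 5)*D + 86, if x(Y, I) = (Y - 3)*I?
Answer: 86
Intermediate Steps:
x(Y, I) = I*(-3 + Y) (x(Y, I) = (-3 + Y)*I = I*(-3 + Y))
x(-1*(-3), 5)*D + 86 = (5*(-3 - 1*(-3)))*(-10) + 86 = (5*(-3 + 3))*(-10) + 86 = (5*0)*(-10) + 86 = 0*(-10) + 86 = 0 + 86 = 86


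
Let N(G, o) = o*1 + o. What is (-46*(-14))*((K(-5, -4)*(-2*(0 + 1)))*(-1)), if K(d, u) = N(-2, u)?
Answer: -10304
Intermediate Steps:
N(G, o) = 2*o (N(G, o) = o + o = 2*o)
K(d, u) = 2*u
(-46*(-14))*((K(-5, -4)*(-2*(0 + 1)))*(-1)) = (-46*(-14))*(((2*(-4))*(-2*(0 + 1)))*(-1)) = 644*(-(-16)*(-1)) = 644*(-8*(-2)*(-1)) = 644*(16*(-1)) = 644*(-16) = -10304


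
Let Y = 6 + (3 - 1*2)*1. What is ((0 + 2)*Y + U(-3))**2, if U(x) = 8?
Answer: 484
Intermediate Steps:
Y = 7 (Y = 6 + (3 - 2)*1 = 6 + 1*1 = 6 + 1 = 7)
((0 + 2)*Y + U(-3))**2 = ((0 + 2)*7 + 8)**2 = (2*7 + 8)**2 = (14 + 8)**2 = 22**2 = 484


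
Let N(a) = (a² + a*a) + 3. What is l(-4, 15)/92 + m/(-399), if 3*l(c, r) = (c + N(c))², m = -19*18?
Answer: 8383/1932 ≈ 4.3390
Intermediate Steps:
N(a) = 3 + 2*a² (N(a) = (a² + a²) + 3 = 2*a² + 3 = 3 + 2*a²)
m = -342
l(c, r) = (3 + c + 2*c²)²/3 (l(c, r) = (c + (3 + 2*c²))²/3 = (3 + c + 2*c²)²/3)
l(-4, 15)/92 + m/(-399) = ((3 - 4 + 2*(-4)²)²/3)/92 - 342/(-399) = ((3 - 4 + 2*16)²/3)*(1/92) - 342*(-1/399) = ((3 - 4 + 32)²/3)*(1/92) + 6/7 = ((⅓)*31²)*(1/92) + 6/7 = ((⅓)*961)*(1/92) + 6/7 = (961/3)*(1/92) + 6/7 = 961/276 + 6/7 = 8383/1932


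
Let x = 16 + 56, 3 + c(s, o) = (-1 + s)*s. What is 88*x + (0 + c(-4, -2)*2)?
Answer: 6370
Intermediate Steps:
c(s, o) = -3 + s*(-1 + s) (c(s, o) = -3 + (-1 + s)*s = -3 + s*(-1 + s))
x = 72
88*x + (0 + c(-4, -2)*2) = 88*72 + (0 + (-3 + (-4)² - 1*(-4))*2) = 6336 + (0 + (-3 + 16 + 4)*2) = 6336 + (0 + 17*2) = 6336 + (0 + 34) = 6336 + 34 = 6370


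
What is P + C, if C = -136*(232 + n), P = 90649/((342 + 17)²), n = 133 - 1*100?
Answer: -4644780591/128881 ≈ -36039.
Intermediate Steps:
n = 33 (n = 133 - 100 = 33)
P = 90649/128881 (P = 90649/(359²) = 90649/128881 ≈ 0.70335)
C = -36040 (C = -136*(232 + 33) = -136*265 = -36040)
P + C = 90649/128881 - 36040 = -4644780591/128881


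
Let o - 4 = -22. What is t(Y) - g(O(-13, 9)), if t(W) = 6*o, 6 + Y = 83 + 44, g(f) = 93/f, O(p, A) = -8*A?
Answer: -2561/24 ≈ -106.71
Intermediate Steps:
o = -18 (o = 4 - 22 = -18)
Y = 121 (Y = -6 + (83 + 44) = -6 + 127 = 121)
t(W) = -108 (t(W) = 6*(-18) = -108)
t(Y) - g(O(-13, 9)) = -108 - 93/((-8*9)) = -108 - 93/(-72) = -108 - 93*(-1)/72 = -108 - 1*(-31/24) = -108 + 31/24 = -2561/24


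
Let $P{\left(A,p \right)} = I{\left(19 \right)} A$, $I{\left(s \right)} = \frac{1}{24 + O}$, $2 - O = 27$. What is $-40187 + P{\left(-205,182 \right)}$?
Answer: $-39982$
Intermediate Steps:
$O = -25$ ($O = 2 - 27 = -25$)
$I{\left(s \right)} = -1$ ($I{\left(s \right)} = \frac{1}{24 - 25} = \frac{1}{-1} = -1$)
$P{\left(A,p \right)} = - A$
$-40187 + P{\left(-205,182 \right)} = -40187 - -205 = -40187 + 205 = -39982$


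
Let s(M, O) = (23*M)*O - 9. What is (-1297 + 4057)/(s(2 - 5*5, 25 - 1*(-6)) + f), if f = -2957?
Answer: -184/1291 ≈ -0.14253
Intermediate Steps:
s(M, O) = -9 + 23*M*O (s(M, O) = 23*M*O - 9 = -9 + 23*M*O)
(-1297 + 4057)/(s(2 - 5*5, 25 - 1*(-6)) + f) = (-1297 + 4057)/((-9 + 23*(2 - 5*5)*(25 - 1*(-6))) - 2957) = 2760/((-9 + 23*(2 - 25)*(25 + 6)) - 2957) = 2760/((-9 + 23*(-23)*31) - 2957) = 2760/((-9 - 16399) - 2957) = 2760/(-16408 - 2957) = 2760/(-19365) = 2760*(-1/19365) = -184/1291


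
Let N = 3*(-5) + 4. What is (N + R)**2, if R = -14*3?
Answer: 2809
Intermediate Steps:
R = -42
N = -11 (N = -15 + 4 = -11)
(N + R)**2 = (-11 - 42)**2 = (-53)**2 = 2809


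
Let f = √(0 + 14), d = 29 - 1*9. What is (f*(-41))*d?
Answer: -820*√14 ≈ -3068.2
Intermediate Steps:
d = 20 (d = 29 - 9 = 20)
f = √14 ≈ 3.7417
(f*(-41))*d = (√14*(-41))*20 = -41*√14*20 = -820*√14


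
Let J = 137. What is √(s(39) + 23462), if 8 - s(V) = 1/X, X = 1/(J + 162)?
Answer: √23171 ≈ 152.22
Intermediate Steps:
X = 1/299 (X = 1/(137 + 162) = 1/299 ≈ 0.0033445)
s(V) = -291 (s(V) = 8 - 1/1/299 = 8 - 1*299 = 8 - 299 = -291)
√(s(39) + 23462) = √(-291 + 23462) = √23171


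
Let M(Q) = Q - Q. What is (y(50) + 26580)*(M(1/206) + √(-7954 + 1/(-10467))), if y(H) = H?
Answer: 26630*I*√96825005597/3489 ≈ 2.375e+6*I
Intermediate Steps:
M(Q) = 0
(y(50) + 26580)*(M(1/206) + √(-7954 + 1/(-10467))) = (50 + 26580)*(0 + √(-7954 + 1/(-10467))) = 26630*(0 + √(-7954 - 1/10467)) = 26630*(0 + √(-83254519/10467)) = 26630*(0 + I*√96825005597/3489) = 26630*(I*√96825005597/3489) = 26630*I*√96825005597/3489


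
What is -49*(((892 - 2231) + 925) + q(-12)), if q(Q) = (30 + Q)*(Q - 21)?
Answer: 49392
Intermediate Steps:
q(Q) = (-21 + Q)*(30 + Q) (q(Q) = (30 + Q)*(-21 + Q) = (-21 + Q)*(30 + Q))
-49*(((892 - 2231) + 925) + q(-12)) = -49*(((892 - 2231) + 925) + (-630 + (-12)**2 + 9*(-12))) = -49*((-1339 + 925) + (-630 + 144 - 108)) = -49*(-414 - 594) = -49*(-1008) = 49392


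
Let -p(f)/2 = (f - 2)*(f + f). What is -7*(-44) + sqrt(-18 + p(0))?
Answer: 308 + 3*I*sqrt(2) ≈ 308.0 + 4.2426*I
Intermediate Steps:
p(f) = -4*f*(-2 + f) (p(f) = -2*(f - 2)*(f + f) = -2*(-2 + f)*2*f = -4*f*(-2 + f))
-7*(-44) + sqrt(-18 + p(0)) = -7*(-44) + sqrt(-18 + 4*0*(2 - 1*0)) = 308 + sqrt(-18 + 4*0*(2 + 0)) = 308 + sqrt(-18 + 4*0*2) = 308 + sqrt(-18 + 0) = 308 + sqrt(-18) = 308 + 3*I*sqrt(2)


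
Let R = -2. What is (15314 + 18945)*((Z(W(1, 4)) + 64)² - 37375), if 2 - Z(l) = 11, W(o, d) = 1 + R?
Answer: -1176796650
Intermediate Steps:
W(o, d) = -1 (W(o, d) = 1 - 2 = -1)
Z(l) = -9 (Z(l) = 2 - 1*11 = 2 - 11 = -9)
(15314 + 18945)*((Z(W(1, 4)) + 64)² - 37375) = (15314 + 18945)*((-9 + 64)² - 37375) = 34259*(55² - 37375) = 34259*(3025 - 37375) = 34259*(-34350) = -1176796650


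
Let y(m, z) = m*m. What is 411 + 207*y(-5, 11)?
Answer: 5586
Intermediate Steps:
y(m, z) = m²
411 + 207*y(-5, 11) = 411 + 207*(-5)² = 411 + 207*25 = 411 + 5175 = 5586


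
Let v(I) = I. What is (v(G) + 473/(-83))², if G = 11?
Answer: 193600/6889 ≈ 28.103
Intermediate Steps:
(v(G) + 473/(-83))² = (11 + 473/(-83))² = (11 + 473*(-1/83))² = (11 - 473/83)² = (440/83)² = 193600/6889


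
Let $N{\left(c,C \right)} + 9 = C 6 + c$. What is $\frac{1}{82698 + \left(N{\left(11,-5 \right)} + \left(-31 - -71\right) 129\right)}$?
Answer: $\frac{1}{87830} \approx 1.1386 \cdot 10^{-5}$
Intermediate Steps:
$N{\left(c,C \right)} = -9 + c + 6 C$ ($N{\left(c,C \right)} = -9 + \left(C 6 + c\right) = -9 + \left(6 C + c\right) = -9 + \left(c + 6 C\right) = -9 + c + 6 C$)
$\frac{1}{82698 + \left(N{\left(11,-5 \right)} + \left(-31 - -71\right) 129\right)} = \frac{1}{82698 + \left(\left(-9 + 11 + 6 \left(-5\right)\right) + \left(-31 - -71\right) 129\right)} = \frac{1}{82698 + \left(\left(-9 + 11 - 30\right) + \left(-31 + 71\right) 129\right)} = \frac{1}{82698 + \left(-28 + 40 \cdot 129\right)} = \frac{1}{82698 + \left(-28 + 5160\right)} = \frac{1}{82698 + 5132} = \frac{1}{87830}$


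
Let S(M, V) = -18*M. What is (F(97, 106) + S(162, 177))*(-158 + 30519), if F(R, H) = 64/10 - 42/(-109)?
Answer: -48138033442/545 ≈ -8.8327e+7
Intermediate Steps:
F(R, H) = 3698/545 (F(R, H) = 64*(⅒) - 42*(-1/109) = 32/5 + 42/109 = 3698/545)
(F(97, 106) + S(162, 177))*(-158 + 30519) = (3698/545 - 18*162)*(-158 + 30519) = (3698/545 - 2916)*30361 = -1585522/545*30361 = -48138033442/545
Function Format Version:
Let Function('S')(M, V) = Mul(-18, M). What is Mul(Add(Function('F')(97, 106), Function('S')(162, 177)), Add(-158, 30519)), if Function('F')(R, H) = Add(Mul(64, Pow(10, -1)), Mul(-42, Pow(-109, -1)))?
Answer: Rational(-48138033442, 545) ≈ -8.8327e+7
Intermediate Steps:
Function('F')(R, H) = Rational(3698, 545) (Function('F')(R, H) = Add(Mul(64, Rational(1, 10)), Mul(-42, Rational(-1, 109))) = Add(Rational(32, 5), Rational(42, 109)) = Rational(3698, 545))
Mul(Add(Function('F')(97, 106), Function('S')(162, 177)), Add(-158, 30519)) = Mul(Add(Rational(3698, 545), Mul(-18, 162)), Add(-158, 30519)) = Mul(Add(Rational(3698, 545), -2916), 30361) = Mul(Rational(-1585522, 545), 30361) = Rational(-48138033442, 545)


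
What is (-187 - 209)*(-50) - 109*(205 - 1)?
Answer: -2436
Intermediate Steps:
(-187 - 209)*(-50) - 109*(205 - 1) = -396*(-50) - 109*204 = 19800 - 22236 = -2436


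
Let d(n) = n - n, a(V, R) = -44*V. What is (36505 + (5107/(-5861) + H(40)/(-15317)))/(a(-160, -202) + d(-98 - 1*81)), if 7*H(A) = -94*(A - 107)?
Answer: 521353249461/100545689440 ≈ 5.1852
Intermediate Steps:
H(A) = 10058/7 - 94*A/7 (H(A) = (-94*(A - 107))/7 = (-94*(-107 + A))/7 = (10058 - 94*A)/7 = 10058/7 - 94*A/7)
d(n) = 0
(36505 + (5107/(-5861) + H(40)/(-15317)))/(a(-160, -202) + d(-98 - 1*81)) = (36505 + (5107/(-5861) + (10058/7 - 94/7*40)/(-15317)))/(-44*(-160) + 0) = (36505 + (5107*(-1/5861) + (10058/7 - 3760/7)*(-1/15317)))/(7040 + 0) = (36505 + (-5107/5861 + (6298/7)*(-1/15317)))/7040 = (36505 + (-5107/5861 - 6298/107219))*(1/7040) = (36505 - 584480011/628410559)*(1/7040) = (22939542976284/628410559)*(1/7040) = 521353249461/100545689440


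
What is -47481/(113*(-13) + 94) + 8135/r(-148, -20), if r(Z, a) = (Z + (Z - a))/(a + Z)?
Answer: 157690813/31625 ≈ 4986.3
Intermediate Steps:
r(Z, a) = (-a + 2*Z)/(Z + a)
-47481/(113*(-13) + 94) + 8135/r(-148, -20) = -47481/(113*(-13) + 94) + 8135/(((-1*(-20) + 2*(-148))/(-148 - 20))) = -47481/(-1469 + 94) + 8135/(((20 - 296)/(-168))) = -47481/(-1375) + 8135/((-1/168*(-276))) = -47481*(-1/1375) + 8135/(23/14) = 47481/1375 + 8135*(14/23) = 47481/1375 + 113890/23 = 157690813/31625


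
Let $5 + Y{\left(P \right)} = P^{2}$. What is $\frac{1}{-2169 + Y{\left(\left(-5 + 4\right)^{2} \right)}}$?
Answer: $- \frac{1}{2173} \approx -0.00046019$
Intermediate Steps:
$Y{\left(P \right)} = -5 + P^{2}$
$\frac{1}{-2169 + Y{\left(\left(-5 + 4\right)^{2} \right)}} = \frac{1}{-2169 - \left(5 - \left(\left(-5 + 4\right)^{2}\right)^{2}\right)} = \frac{1}{-2169 - \left(5 - \left(\left(-1\right)^{2}\right)^{2}\right)} = \frac{1}{-2169 - \left(5 - 1^{2}\right)} = \frac{1}{-2169 + \left(-5 + 1\right)} = \frac{1}{-2169 - 4} = \frac{1}{-2173} = - \frac{1}{2173}$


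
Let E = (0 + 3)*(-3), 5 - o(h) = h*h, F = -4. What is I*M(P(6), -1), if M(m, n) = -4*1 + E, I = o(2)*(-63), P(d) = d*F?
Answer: 819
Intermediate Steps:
o(h) = 5 - h² (o(h) = 5 - h*h = 5 - h²)
E = -9 (E = 3*(-3) = -9)
P(d) = -4*d (P(d) = d*(-4) = -4*d)
I = -63 (I = (5 - 1*2²)*(-63) = (5 - 1*4)*(-63) = (5 - 4)*(-63) = 1*(-63) = -63)
M(m, n) = -13 (M(m, n) = -4*1 - 9 = -4 - 9 = -13)
I*M(P(6), -1) = -63*(-13) = 819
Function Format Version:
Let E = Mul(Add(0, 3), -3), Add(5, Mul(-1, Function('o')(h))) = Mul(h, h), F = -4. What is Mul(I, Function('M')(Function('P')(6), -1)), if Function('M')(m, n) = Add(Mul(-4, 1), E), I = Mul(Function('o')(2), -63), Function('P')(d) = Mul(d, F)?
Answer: 819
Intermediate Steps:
Function('o')(h) = Add(5, Mul(-1, Pow(h, 2))) (Function('o')(h) = Add(5, Mul(-1, Mul(h, h))) = Add(5, Mul(-1, Pow(h, 2))))
E = -9 (E = Mul(3, -3) = -9)
Function('P')(d) = Mul(-4, d) (Function('P')(d) = Mul(d, -4) = Mul(-4, d))
I = -63 (I = Mul(Add(5, Mul(-1, Pow(2, 2))), -63) = Mul(Add(5, Mul(-1, 4)), -63) = Mul(Add(5, -4), -63) = Mul(1, -63) = -63)
Function('M')(m, n) = -13 (Function('M')(m, n) = Add(Mul(-4, 1), -9) = Add(-4, -9) = -13)
Mul(I, Function('M')(Function('P')(6), -1)) = Mul(-63, -13) = 819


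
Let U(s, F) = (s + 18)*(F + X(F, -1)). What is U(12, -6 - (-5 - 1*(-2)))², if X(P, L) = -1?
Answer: 14400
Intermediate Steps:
U(s, F) = (-1 + F)*(18 + s) (U(s, F) = (s + 18)*(F - 1) = (18 + s)*(-1 + F) = (-1 + F)*(18 + s))
U(12, -6 - (-5 - 1*(-2)))² = (-18 - 1*12 + 18*(-6 - (-5 - 1*(-2))) + (-6 - (-5 - 1*(-2)))*12)² = (-18 - 12 + 18*(-6 - (-5 + 2)) + (-6 - (-5 + 2))*12)² = (-18 - 12 + 18*(-6 - 1*(-3)) + (-6 - 1*(-3))*12)² = (-18 - 12 + 18*(-6 + 3) + (-6 + 3)*12)² = (-18 - 12 + 18*(-3) - 3*12)² = (-18 - 12 - 54 - 36)² = (-120)² = 14400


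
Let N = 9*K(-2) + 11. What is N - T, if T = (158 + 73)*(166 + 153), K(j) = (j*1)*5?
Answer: -73768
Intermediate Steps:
K(j) = 5*j (K(j) = j*5 = 5*j)
T = 73689 (T = 231*319 = 73689)
N = -79 (N = 9*(5*(-2)) + 11 = 9*(-10) + 11 = -90 + 11 = -79)
N - T = -79 - 1*73689 = -79 - 73689 = -73768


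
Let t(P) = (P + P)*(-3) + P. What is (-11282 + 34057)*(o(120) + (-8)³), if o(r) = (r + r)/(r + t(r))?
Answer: -23344375/2 ≈ -1.1672e+7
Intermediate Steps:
t(P) = -5*P (t(P) = (2*P)*(-3) + P = -6*P + P = -5*P)
o(r) = -½ (o(r) = (r + r)/(r - 5*r) = (2*r)/((-4*r)) = (2*r)*(-1/(4*r)) = -½)
(-11282 + 34057)*(o(120) + (-8)³) = (-11282 + 34057)*(-½ + (-8)³) = 22775*(-½ - 512) = 22775*(-1025/2) = -23344375/2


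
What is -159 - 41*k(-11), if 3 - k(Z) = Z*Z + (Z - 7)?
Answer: 3941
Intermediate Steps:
k(Z) = 10 - Z - Z² (k(Z) = 3 - (Z*Z + (Z - 7)) = 3 - (Z² + (-7 + Z)) = 3 - (-7 + Z + Z²) = 3 + (7 - Z - Z²) = 10 - Z - Z²)
-159 - 41*k(-11) = -159 - 41*(10 - 1*(-11) - 1*(-11)²) = -159 - 41*(10 + 11 - 1*121) = -159 - 41*(10 + 11 - 121) = -159 - 41*(-100) = -159 + 4100 = 3941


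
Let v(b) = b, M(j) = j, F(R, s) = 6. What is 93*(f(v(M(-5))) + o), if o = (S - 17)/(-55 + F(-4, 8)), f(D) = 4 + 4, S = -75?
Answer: 45012/49 ≈ 918.61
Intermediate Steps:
f(D) = 8
o = 92/49 (o = (-75 - 17)/(-55 + 6) = -92/(-49) = -92*(-1/49) = 92/49 ≈ 1.8776)
93*(f(v(M(-5))) + o) = 93*(8 + 92/49) = 93*(484/49) = 45012/49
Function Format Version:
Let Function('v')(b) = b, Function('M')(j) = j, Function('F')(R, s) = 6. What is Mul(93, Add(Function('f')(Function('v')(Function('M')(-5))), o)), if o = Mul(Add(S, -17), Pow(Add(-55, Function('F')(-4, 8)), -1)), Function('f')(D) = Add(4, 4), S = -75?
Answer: Rational(45012, 49) ≈ 918.61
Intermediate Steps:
Function('f')(D) = 8
o = Rational(92, 49) (o = Mul(Add(-75, -17), Pow(Add(-55, 6), -1)) = Mul(-92, Pow(-49, -1)) = Mul(-92, Rational(-1, 49)) = Rational(92, 49) ≈ 1.8776)
Mul(93, Add(Function('f')(Function('v')(Function('M')(-5))), o)) = Mul(93, Add(8, Rational(92, 49))) = Mul(93, Rational(484, 49)) = Rational(45012, 49)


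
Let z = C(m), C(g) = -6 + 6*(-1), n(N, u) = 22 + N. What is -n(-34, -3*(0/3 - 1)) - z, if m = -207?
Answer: 24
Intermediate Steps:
C(g) = -12 (C(g) = -6 - 6 = -12)
z = -12
-n(-34, -3*(0/3 - 1)) - z = -(22 - 34) - 1*(-12) = -1*(-12) + 12 = 12 + 12 = 24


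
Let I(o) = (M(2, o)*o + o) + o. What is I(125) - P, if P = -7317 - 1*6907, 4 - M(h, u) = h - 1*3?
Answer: 15099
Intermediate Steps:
M(h, u) = 7 - h (M(h, u) = 4 - (h - 1*3) = 4 - (h - 3) = 4 - (-3 + h) = 4 + (3 - h) = 7 - h)
P = -14224 (P = -7317 - 6907 = -14224)
I(o) = 7*o (I(o) = ((7 - 1*2)*o + o) + o = ((7 - 2)*o + o) + o = (5*o + o) + o = 6*o + o = 7*o)
I(125) - P = 7*125 - 1*(-14224) = 875 + 14224 = 15099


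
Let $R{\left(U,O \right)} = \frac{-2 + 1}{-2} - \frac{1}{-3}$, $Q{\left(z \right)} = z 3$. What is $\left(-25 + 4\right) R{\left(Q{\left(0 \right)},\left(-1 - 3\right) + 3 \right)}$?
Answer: $- \frac{35}{2} \approx -17.5$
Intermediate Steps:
$Q{\left(z \right)} = 3 z$
$R{\left(U,O \right)} = \frac{5}{6}$ ($R{\left(U,O \right)} = \left(-1\right) \left(- \frac{1}{2}\right) - - \frac{1}{3} = \frac{1}{2} + \frac{1}{3} = \frac{5}{6}$)
$\left(-25 + 4\right) R{\left(Q{\left(0 \right)},\left(-1 - 3\right) + 3 \right)} = \left(-25 + 4\right) \frac{5}{6} = \left(-21\right) \frac{5}{6} = - \frac{35}{2}$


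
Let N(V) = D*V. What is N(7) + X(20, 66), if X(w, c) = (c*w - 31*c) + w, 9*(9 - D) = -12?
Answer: -1901/3 ≈ -633.67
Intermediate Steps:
D = 31/3 (D = 9 - ⅑*(-12) = 9 + 4/3 = 31/3 ≈ 10.333)
N(V) = 31*V/3
X(w, c) = w - 31*c + c*w (X(w, c) = (-31*c + c*w) + w = w - 31*c + c*w)
N(7) + X(20, 66) = (31/3)*7 + (20 - 31*66 + 66*20) = 217/3 + (20 - 2046 + 1320) = 217/3 - 706 = -1901/3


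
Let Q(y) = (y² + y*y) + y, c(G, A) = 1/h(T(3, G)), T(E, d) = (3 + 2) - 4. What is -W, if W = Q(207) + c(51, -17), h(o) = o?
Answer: -85906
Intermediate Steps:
T(E, d) = 1 (T(E, d) = 5 - 4 = 1)
c(G, A) = 1 (c(G, A) = 1/1 = 1)
Q(y) = y + 2*y² (Q(y) = (y² + y²) + y = 2*y² + y = y + 2*y²)
W = 85906 (W = 207*(1 + 2*207) + 1 = 207*(1 + 414) + 1 = 207*415 + 1 = 85905 + 1 = 85906)
-W = -1*85906 = -85906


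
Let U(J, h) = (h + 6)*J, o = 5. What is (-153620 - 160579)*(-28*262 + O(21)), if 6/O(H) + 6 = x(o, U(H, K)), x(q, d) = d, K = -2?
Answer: 29964216033/13 ≈ 2.3049e+9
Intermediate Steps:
U(J, h) = J*(6 + h) (U(J, h) = (6 + h)*J = J*(6 + h))
O(H) = 6/(-6 + 4*H) (O(H) = 6/(-6 + H*(6 - 2)) = 6/(-6 + H*4) = 6/(-6 + 4*H))
(-153620 - 160579)*(-28*262 + O(21)) = (-153620 - 160579)*(-28*262 + 3/(-3 + 2*21)) = -314199*(-7336 + 3/(-3 + 42)) = -314199*(-7336 + 3/39) = -314199*(-7336 + 3*(1/39)) = -314199*(-7336 + 1/13) = -314199*(-95367/13) = 29964216033/13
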